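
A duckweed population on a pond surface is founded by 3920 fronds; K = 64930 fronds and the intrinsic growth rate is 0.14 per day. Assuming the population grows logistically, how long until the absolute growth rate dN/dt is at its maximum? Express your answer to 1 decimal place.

19.6 days

Logistic growth is fastest at N = K/2 = 32465.
A = (K − N₀)/N₀ = 15.564. Set K/(1 + A·e^(−rt)) = K/2 → A·e^(−rt) = 1.
e^(−0.14t) = 1/15.564 = 0.0642518, so t = ln(15.564)/0.14 = 2.7449/0.14 = 19.607.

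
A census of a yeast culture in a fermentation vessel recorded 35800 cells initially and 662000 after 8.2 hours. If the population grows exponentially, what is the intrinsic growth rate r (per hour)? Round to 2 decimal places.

From N(t) = N₀·e^(rt): e^(r·8.2) = 662000/35800 = 18.492.
r·8.2 = ln(18.492) = 2.9173, so r = 2.9173/8.2 = 0.35577.

0.36 per hour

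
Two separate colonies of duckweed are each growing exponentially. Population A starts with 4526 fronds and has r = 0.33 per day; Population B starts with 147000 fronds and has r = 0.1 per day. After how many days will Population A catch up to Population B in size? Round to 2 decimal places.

15.13 days

Set 4526·e^(0.33t) = 147000·e^(0.1t).
e^((0.33 − 0.1)t) = 147000/4526 → e^(0.23·t) = 32.479.
0.23·t = ln(32.479) = 3.4806, so t = 3.4806/0.23 = 15.133.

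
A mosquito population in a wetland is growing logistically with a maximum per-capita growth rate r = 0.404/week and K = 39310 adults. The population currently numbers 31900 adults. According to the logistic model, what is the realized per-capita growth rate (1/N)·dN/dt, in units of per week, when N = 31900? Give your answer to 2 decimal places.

(1/N)·dN/dt = r(1 − N/K) = 0.404 × (1 − 31900/39310).
= 0.404 × 0.1885 = 0.076155.

0.08 per week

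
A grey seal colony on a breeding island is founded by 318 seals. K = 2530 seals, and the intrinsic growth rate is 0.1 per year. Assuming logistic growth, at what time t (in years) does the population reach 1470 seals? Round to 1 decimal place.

A = (K − N₀)/N₀ = (2530 − 318)/318 = 6.956.
Solve 2530/(1 + 6.956·e^(−0.1t)) = 1470: 1 + 6.956·e^(−0.1t) = 1.7211, so e^(−0.1t) = 0.103665.
−0.1·t = ln(0.103665) = -2.2666, so t = 2.2666/0.1 = 22.666.

22.7 years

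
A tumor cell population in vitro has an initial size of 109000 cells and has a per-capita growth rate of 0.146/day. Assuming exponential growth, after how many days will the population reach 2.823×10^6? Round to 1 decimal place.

Set N₀·e^(rt) = 2.823×10^6: e^(0.146·t) = 2.823×10^6/109000 = 25.899.
0.146·t = ln(25.899) = 3.2542, so t = 3.2542/0.146 = 22.289.

22.3 days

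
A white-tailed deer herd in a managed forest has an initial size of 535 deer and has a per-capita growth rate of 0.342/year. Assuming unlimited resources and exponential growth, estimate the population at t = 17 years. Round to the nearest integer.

N(t) = N₀·e^(rt) = 535 × e^(0.342×17) = 535 × e^5.814.
e^5.814 ≈ 334.96, so N ≈ 535 × 334.96 = 179202.

179202 deer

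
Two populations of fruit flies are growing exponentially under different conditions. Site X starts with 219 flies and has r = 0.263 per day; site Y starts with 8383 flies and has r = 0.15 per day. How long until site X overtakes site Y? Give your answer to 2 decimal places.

Set 219·e^(0.263t) = 8383·e^(0.15t).
e^((0.263 − 0.15)t) = 8383/219 → e^(0.113·t) = 38.279.
0.113·t = ln(38.279) = 3.6449, so t = 3.6449/0.113 = 32.256.

32.26 days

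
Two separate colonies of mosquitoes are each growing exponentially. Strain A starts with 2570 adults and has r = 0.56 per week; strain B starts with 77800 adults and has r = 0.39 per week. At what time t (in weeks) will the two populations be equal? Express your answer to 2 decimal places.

20.06 weeks

Set 2570·e^(0.56t) = 77800·e^(0.39t).
e^((0.56 − 0.39)t) = 77800/2570 → e^(0.17·t) = 30.272.
0.17·t = ln(30.272) = 3.4102, so t = 3.4102/0.17 = 20.06.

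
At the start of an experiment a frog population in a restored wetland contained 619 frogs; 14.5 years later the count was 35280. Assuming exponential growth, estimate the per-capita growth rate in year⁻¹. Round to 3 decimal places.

From N(t) = N₀·e^(rt): e^(r·14.5) = 35280/619 = 56.995.
r·14.5 = ln(56.995) = 4.043, so r = 4.043/14.5 = 0.27883.

0.279 per year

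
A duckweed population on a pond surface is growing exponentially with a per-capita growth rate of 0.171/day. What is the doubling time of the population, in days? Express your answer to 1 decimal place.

4.1 days

Doubling time t_d = ln(2)/r = 0.6931/0.171 = 4.0535.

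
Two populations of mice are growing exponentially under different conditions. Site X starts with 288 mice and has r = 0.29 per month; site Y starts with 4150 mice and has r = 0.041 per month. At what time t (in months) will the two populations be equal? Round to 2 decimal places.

Set 288·e^(0.29t) = 4150·e^(0.041t).
e^((0.29 − 0.041)t) = 4150/288 → e^(0.249·t) = 14.41.
0.249·t = ln(14.41) = 2.6679, so t = 2.6679/0.249 = 10.714.

10.71 months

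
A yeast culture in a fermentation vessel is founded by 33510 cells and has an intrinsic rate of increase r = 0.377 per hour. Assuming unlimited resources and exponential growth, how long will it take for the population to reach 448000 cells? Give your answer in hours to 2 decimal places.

6.88 hours

Set N₀·e^(rt) = 448000: e^(0.377·t) = 448000/33510 = 13.369.
0.377·t = ln(13.369) = 2.5929, so t = 2.5929/0.377 = 6.8778.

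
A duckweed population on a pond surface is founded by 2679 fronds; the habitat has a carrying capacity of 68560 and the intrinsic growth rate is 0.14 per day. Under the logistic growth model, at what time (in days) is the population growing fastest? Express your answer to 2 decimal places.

22.87 days

Logistic growth is fastest at N = K/2 = 34280.
A = (K − N₀)/N₀ = 24.592. Set K/(1 + A·e^(−rt)) = K/2 → A·e^(−rt) = 1.
e^(−0.14t) = 1/24.592 = 0.0406642, so t = ln(24.592)/0.14 = 3.2024/0.14 = 22.874.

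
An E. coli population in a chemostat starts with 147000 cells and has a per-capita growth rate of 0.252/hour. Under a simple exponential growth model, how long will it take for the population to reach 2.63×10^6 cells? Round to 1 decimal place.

11.4 hours

Set N₀·e^(rt) = 2.63×10^6: e^(0.252·t) = 2.63×10^6/147000 = 17.891.
0.252·t = ln(17.891) = 2.8843, so t = 2.8843/0.252 = 11.446.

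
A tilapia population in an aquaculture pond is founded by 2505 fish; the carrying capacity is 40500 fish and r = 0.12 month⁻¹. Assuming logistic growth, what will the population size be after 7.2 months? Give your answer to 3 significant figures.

A = (K − N₀)/N₀ = (40500 − 2505)/2505 = 15.168.
N(t) = K/(1 + A·e^(−rt)) = 40500/(1 + 15.168×e^(−0.12×7.2)).
e^(−0.864) = 0.42147; denominator = 1 + 15.168×0.42147 = 7.3928.
N = 40500/7.3928 = 5478.33.

5480 fish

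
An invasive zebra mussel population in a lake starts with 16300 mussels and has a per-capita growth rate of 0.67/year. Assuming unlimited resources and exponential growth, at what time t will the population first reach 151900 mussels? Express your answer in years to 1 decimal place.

3.3 years

Set N₀·e^(rt) = 151900: e^(0.67·t) = 151900/16300 = 9.319.
0.67·t = ln(9.319) = 2.2321, so t = 2.2321/0.67 = 3.3314.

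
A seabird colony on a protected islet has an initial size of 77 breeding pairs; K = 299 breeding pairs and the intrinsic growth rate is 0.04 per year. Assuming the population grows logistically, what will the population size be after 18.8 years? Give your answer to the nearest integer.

A = (K − N₀)/N₀ = (299 − 77)/77 = 2.8831.
N(t) = K/(1 + A·e^(−rt)) = 299/(1 + 2.8831×e^(−0.04×18.8)).
e^(−0.752) = 0.47142; denominator = 1 + 2.8831×0.47142 = 2.3592.
N = 299/2.3592 = 126.74.

127 breeding pairs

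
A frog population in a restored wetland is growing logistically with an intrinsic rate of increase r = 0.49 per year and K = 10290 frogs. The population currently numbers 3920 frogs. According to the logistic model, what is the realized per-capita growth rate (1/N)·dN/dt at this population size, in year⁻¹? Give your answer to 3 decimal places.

(1/N)·dN/dt = r(1 − N/K) = 0.49 × (1 − 3920/10290).
= 0.49 × 0.61905 = 0.30333.

0.303 per year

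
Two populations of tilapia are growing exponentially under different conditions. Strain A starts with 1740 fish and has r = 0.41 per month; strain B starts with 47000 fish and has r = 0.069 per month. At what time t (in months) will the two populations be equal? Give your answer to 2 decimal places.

Set 1740·e^(0.41t) = 47000·e^(0.069t).
e^((0.41 − 0.069)t) = 47000/1740 → e^(0.341·t) = 27.011.
0.341·t = ln(27.011) = 3.2963, so t = 3.2963/0.341 = 9.6665.

9.67 months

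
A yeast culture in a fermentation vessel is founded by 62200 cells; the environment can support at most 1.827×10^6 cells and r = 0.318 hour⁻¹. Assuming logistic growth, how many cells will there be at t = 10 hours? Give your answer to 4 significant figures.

838100 cells

A = (K − N₀)/N₀ = (1.827×10^6 − 62200)/62200 = 28.373.
N(t) = K/(1 + A·e^(−rt)) = 1.827×10^6/(1 + 28.373×e^(−0.318×10)).
e^(−3.18) = 0.041586; denominator = 1 + 28.373×0.041586 = 2.1799.
N = 1.827×10^6/2.1799 = 838108.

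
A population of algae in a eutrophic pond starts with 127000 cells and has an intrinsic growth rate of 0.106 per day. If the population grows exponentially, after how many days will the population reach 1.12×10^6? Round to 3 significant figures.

20.5 days

Set N₀·e^(rt) = 1.12×10^6: e^(0.106·t) = 1.12×10^6/127000 = 8.8189.
0.106·t = ln(8.8189) = 2.1769, so t = 2.1769/0.106 = 20.537.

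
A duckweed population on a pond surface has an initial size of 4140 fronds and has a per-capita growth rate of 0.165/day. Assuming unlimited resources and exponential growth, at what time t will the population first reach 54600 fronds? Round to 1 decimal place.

15.6 days

Set N₀·e^(rt) = 54600: e^(0.165·t) = 54600/4140 = 13.188.
0.165·t = ln(13.188) = 2.5793, so t = 2.5793/0.165 = 15.632.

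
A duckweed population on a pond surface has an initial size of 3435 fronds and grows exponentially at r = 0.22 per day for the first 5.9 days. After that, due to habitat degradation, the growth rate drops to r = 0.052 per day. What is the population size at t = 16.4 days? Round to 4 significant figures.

Phase 1: N(5.9) = 3435·e^(0.22×5.9) = 3435·e^1.298 = 12578.9.
Phase 2 runs for 16.4 − 5.9 = 10.5 days at r = 0.052.
N(16.4) = 12578.9·e^(0.052×10.5) = 12578.9·e^0.546 = 21715.3.

21720 fronds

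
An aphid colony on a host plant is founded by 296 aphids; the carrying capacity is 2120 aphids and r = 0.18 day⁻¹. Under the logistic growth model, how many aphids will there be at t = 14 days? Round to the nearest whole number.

A = (K − N₀)/N₀ = (2120 − 296)/296 = 6.1622.
N(t) = K/(1 + A·e^(−rt)) = 2120/(1 + 6.1622×e^(−0.18×14)).
e^(−2.52) = 0.08046; denominator = 1 + 6.1622×0.08046 = 1.4958.
N = 2120/1.4958 = 1417.3.

1417 aphids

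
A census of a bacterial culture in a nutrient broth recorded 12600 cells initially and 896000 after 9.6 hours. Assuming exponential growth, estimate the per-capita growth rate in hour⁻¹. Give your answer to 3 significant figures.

0.444 per hour

From N(t) = N₀·e^(rt): e^(r·9.6) = 896000/12600 = 71.111.
r·9.6 = ln(71.111) = 4.2642, so r = 4.2642/9.6 = 0.44419.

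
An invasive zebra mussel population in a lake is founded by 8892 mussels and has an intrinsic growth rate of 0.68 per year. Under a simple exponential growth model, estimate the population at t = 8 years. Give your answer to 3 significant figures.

N(t) = N₀·e^(rt) = 8892 × e^(0.68×8) = 8892 × e^5.44.
e^5.44 ≈ 230.44, so N ≈ 8892 × 230.44 = 2.049092×10^6.

2050000 mussels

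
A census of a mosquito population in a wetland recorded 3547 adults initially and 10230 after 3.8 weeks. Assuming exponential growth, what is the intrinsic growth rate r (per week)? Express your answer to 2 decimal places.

0.28 per week

From N(t) = N₀·e^(rt): e^(r·3.8) = 10230/3547 = 2.8841.
r·3.8 = ln(2.8841) = 1.0592, so r = 1.0592/3.8 = 0.27874.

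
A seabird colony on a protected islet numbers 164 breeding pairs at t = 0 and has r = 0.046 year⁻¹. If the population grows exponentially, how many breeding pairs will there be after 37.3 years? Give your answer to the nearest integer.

912 breeding pairs

N(t) = N₀·e^(rt) = 164 × e^(0.046×37.3) = 164 × e^1.716.
e^1.716 ≈ 5.5611, so N ≈ 164 × 5.5611 = 912.024.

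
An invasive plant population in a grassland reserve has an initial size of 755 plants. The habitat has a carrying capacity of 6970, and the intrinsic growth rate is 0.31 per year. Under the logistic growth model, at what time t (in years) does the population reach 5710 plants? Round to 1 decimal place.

11.7 years

A = (K − N₀)/N₀ = (6970 − 755)/755 = 8.2318.
Solve 6970/(1 + 8.2318·e^(−0.31t)) = 5710: 1 + 8.2318·e^(−0.31t) = 1.2207, so e^(−0.31t) = 0.0268065.
−0.31·t = ln(0.0268065) = -3.6191, so t = 3.6191/0.31 = 11.675.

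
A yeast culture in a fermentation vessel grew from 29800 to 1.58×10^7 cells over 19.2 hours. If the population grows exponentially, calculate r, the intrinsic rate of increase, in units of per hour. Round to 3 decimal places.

0.327 per hour

From N(t) = N₀·e^(rt): e^(r·19.2) = 1.58×10^7/29800 = 530.2.
r·19.2 = ln(530.2) = 6.2733, so r = 6.2733/19.2 = 0.32673.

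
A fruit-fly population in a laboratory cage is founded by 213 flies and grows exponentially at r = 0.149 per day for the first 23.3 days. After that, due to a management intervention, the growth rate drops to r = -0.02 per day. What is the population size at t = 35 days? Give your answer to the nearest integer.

5426 flies

Phase 1: N(23.3) = 213·e^(0.149×23.3) = 213·e^3.472 = 6856.77.
Phase 2 runs for 35 − 23.3 = 11.7 days at r = -0.02.
N(35) = 6856.77·e^(-0.02×11.7) = 6856.77·e^-0.234 = 5426.19.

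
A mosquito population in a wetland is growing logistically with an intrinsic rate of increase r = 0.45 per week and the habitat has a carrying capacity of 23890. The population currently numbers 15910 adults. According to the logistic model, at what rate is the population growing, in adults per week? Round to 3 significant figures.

dN/dt = rN(1 − N/K) = 0.45 × 15910 × (1 − 15910/23890).
1 − 15910/23890 = 0.33403; dN/dt = 0.45 × 15910 × 0.33403 = 2391.5.

2390 adults per week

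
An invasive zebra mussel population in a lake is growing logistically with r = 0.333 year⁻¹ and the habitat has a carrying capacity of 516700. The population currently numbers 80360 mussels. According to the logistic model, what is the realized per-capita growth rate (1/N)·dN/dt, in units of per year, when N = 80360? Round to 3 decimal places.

0.281 per year

(1/N)·dN/dt = r(1 − N/K) = 0.333 × (1 − 80360/516700).
= 0.333 × 0.84447 = 0.28121.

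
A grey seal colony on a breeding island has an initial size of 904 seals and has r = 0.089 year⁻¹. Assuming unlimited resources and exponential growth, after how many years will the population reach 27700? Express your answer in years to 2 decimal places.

Set N₀·e^(rt) = 27700: e^(0.089·t) = 27700/904 = 30.642.
0.089·t = ln(30.642) = 3.4224, so t = 3.4224/0.089 = 38.453.

38.45 years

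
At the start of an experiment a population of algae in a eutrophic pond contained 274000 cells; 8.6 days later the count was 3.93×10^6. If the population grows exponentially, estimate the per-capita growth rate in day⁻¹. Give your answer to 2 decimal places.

From N(t) = N₀·e^(rt): e^(r·8.6) = 3.93×10^6/274000 = 14.343.
r·8.6 = ln(14.343) = 2.6633, so r = 2.6633/8.6 = 0.30968.

0.31 per day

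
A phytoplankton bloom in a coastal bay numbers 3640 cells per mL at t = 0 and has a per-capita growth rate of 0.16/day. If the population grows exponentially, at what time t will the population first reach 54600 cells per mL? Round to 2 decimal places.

Set N₀·e^(rt) = 54600: e^(0.16·t) = 54600/3640 = 15.
0.16·t = ln(15) = 2.7081, so t = 2.7081/0.16 = 16.925.

16.93 days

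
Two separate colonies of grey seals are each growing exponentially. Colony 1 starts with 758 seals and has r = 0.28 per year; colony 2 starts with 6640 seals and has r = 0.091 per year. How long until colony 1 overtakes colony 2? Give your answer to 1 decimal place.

Set 758·e^(0.28t) = 6640·e^(0.091t).
e^((0.28 − 0.091)t) = 6640/758 → e^(0.189·t) = 8.7599.
0.189·t = ln(8.7599) = 2.1702, so t = 2.1702/0.189 = 11.482.

11.5 years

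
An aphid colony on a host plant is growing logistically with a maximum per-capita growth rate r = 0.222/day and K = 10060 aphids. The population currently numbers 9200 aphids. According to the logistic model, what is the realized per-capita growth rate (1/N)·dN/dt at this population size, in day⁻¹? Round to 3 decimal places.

0.019 per day

(1/N)·dN/dt = r(1 − N/K) = 0.222 × (1 − 9200/10060).
= 0.222 × 0.085487 = 0.018978.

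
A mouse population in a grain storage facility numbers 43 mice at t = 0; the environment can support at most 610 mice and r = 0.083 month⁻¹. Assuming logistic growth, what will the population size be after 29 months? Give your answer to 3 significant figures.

A = (K − N₀)/N₀ = (610 − 43)/43 = 13.186.
N(t) = K/(1 + A·e^(−rt)) = 610/(1 + 13.186×e^(−0.083×29)).
e^(−2.407) = 0.090085; denominator = 1 + 13.186×0.090085 = 2.1879.
N = 610/2.1879 = 278.81.

279 mice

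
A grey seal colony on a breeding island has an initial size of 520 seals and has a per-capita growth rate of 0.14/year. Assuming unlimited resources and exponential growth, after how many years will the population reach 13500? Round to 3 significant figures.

23.3 years

Set N₀·e^(rt) = 13500: e^(0.14·t) = 13500/520 = 25.962.
0.14·t = ln(25.962) = 3.2566, so t = 3.2566/0.14 = 23.262.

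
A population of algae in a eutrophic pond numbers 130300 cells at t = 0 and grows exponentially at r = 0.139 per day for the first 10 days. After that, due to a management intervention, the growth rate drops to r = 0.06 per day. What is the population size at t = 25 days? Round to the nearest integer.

Phase 1: N(10) = 130300·e^(0.139×10) = 130300·e^1.39 = 523135.
Phase 2 runs for 25 − 10 = 15 days at r = 0.06.
N(25) = 523135·e^(0.06×15) = 523135·e^0.9 = 1.286704×10^6.

1286704 cells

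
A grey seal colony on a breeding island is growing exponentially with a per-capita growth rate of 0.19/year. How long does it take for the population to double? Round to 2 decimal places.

Doubling time t_d = ln(2)/r = 0.6931/0.19 = 3.6481.

3.65 years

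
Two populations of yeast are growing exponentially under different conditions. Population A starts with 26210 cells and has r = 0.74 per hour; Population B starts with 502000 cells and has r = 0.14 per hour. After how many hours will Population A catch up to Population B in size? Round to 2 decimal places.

Set 26210·e^(0.74t) = 502000·e^(0.14t).
e^((0.74 − 0.14)t) = 502000/26210 → e^(0.6·t) = 19.153.
0.6·t = ln(19.153) = 2.9525, so t = 2.9525/0.6 = 4.9208.

4.92 hours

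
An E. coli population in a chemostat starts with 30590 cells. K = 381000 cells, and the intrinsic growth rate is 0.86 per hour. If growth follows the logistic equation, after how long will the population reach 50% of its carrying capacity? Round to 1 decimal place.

A = (K − N₀)/N₀ = (381000 − 30590)/30590 = 11.455.
Solve 381000/(1 + 11.455·e^(−0.86t)) = 190500: 1 + 11.455·e^(−0.86t) = 2, so e^(−0.86t) = 0.0872977.
−0.86·t = ln(0.0872977) = -2.4384, so t = 2.4384/0.86 = 2.8354.

2.8 hours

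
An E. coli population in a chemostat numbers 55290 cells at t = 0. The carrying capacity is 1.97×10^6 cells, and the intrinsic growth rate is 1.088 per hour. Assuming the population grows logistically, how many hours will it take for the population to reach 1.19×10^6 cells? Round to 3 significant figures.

3.65 hours

A = (K − N₀)/N₀ = (1.97×10^6 − 55290)/55290 = 34.63.
Solve 1.97×10^6/(1 + 34.63·e^(−1.088t)) = 1.19×10^6: 1 + 34.63·e^(−1.088t) = 1.6555, so e^(−1.088t) = 0.0189274.
−1.088·t = ln(0.0189274) = -3.9671, so t = 3.9671/1.088 = 3.6463.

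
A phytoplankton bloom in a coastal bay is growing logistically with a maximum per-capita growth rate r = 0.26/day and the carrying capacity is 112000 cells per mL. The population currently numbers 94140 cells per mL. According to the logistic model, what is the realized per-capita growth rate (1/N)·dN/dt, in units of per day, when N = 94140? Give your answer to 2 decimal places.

(1/N)·dN/dt = r(1 − N/K) = 0.26 × (1 − 94140/112000).
= 0.26 × 0.15946 = 0.041461.

0.04 per day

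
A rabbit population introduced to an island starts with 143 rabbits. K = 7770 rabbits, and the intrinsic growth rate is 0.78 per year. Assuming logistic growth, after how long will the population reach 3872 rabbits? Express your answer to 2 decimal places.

A = (K − N₀)/N₀ = (7770 − 143)/143 = 53.336.
Solve 7770/(1 + 53.336·e^(−0.78t)) = 3872: 1 + 53.336·e^(−0.78t) = 2.0067, so e^(−0.78t) = 0.0188751.
−0.78·t = ln(0.0188751) = -3.9699, so t = 3.9699/0.78 = 5.0896.

5.09 years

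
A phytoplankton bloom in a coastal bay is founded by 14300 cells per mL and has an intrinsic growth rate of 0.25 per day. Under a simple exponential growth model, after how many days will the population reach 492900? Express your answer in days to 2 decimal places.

14.16 days

Set N₀·e^(rt) = 492900: e^(0.25·t) = 492900/14300 = 34.469.
0.25·t = ln(34.469) = 3.54, so t = 3.54/0.25 = 14.16.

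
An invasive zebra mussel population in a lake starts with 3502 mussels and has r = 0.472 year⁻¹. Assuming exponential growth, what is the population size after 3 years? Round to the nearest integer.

N(t) = N₀·e^(rt) = 3502 × e^(0.472×3) = 3502 × e^1.416.
e^1.416 ≈ 4.1206, so N ≈ 3502 × 4.1206 = 14430.4.

14430 mussels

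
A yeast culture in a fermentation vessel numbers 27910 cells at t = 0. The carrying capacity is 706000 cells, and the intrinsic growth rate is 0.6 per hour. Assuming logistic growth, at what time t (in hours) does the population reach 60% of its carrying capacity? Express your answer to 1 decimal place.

6.0 hours

A = (K − N₀)/N₀ = (706000 − 27910)/27910 = 24.296.
Solve 706000/(1 + 24.296·e^(−0.6t)) = 423600: 1 + 24.296·e^(−0.6t) = 1.6667, so e^(−0.6t) = 0.0274398.
−0.6·t = ln(0.0274398) = -3.5958, so t = 3.5958/0.6 = 5.9929.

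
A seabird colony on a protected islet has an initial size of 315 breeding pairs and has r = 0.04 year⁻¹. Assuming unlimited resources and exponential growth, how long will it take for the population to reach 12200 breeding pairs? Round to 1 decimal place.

91.4 years

Set N₀·e^(rt) = 12200: e^(0.04·t) = 12200/315 = 38.73.
0.04·t = ln(38.73) = 3.6566, so t = 3.6566/0.04 = 91.415.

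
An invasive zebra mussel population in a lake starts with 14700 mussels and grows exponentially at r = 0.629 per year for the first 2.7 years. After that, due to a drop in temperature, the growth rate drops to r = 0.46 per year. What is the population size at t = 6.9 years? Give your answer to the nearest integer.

Phase 1: N(2.7) = 14700·e^(0.629×2.7) = 14700·e^1.698 = 80330.3.
Phase 2 runs for 6.9 − 2.7 = 4.2 years at r = 0.46.
N(6.9) = 80330.3·e^(0.46×4.2) = 80330.3·e^1.932 = 554545.

554545 mussels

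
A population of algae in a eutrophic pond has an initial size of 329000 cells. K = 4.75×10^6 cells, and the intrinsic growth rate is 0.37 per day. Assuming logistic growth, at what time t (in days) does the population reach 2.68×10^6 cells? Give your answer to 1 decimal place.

A = (K − N₀)/N₀ = (4.75×10^6 − 329000)/329000 = 13.438.
Solve 4.75×10^6/(1 + 13.438·e^(−0.37t)) = 2.68×10^6: 1 + 13.438·e^(−0.37t) = 1.7724, so e^(−0.37t) = 0.0574792.
−0.37·t = ln(0.0574792) = -2.8563, so t = 2.8563/0.37 = 7.7198.

7.7 days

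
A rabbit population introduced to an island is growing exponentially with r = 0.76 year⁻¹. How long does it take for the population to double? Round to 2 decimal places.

0.91 years

Doubling time t_d = ln(2)/r = 0.6931/0.76 = 0.91204.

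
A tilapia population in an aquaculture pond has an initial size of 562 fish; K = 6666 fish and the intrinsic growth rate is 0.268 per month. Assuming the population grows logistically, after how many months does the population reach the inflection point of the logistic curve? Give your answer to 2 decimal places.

8.90 months

Logistic growth is fastest at N = K/2 = 3333.
A = (K − N₀)/N₀ = 10.861. Set K/(1 + A·e^(−rt)) = K/2 → A·e^(−rt) = 1.
e^(−0.268t) = 1/10.861 = 0.0920708, so t = ln(10.861)/0.268 = 2.3852/0.268 = 8.9.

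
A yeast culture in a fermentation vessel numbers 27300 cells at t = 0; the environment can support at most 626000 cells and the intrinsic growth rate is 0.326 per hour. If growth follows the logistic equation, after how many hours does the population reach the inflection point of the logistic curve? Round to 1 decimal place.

9.5 hours

Logistic growth is fastest at N = K/2 = 313000.
A = (K − N₀)/N₀ = 21.93. Set K/(1 + A·e^(−rt)) = K/2 → A·e^(−rt) = 1.
e^(−0.326t) = 1/21.93 = 0.0455988, so t = ln(21.93)/0.326 = 3.0879/0.326 = 9.472.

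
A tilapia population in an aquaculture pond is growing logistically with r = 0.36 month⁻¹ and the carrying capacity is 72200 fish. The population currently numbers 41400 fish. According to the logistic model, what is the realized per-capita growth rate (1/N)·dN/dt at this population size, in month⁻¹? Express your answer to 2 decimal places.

0.15 per month

(1/N)·dN/dt = r(1 − N/K) = 0.36 × (1 − 41400/72200).
= 0.36 × 0.42659 = 0.15357.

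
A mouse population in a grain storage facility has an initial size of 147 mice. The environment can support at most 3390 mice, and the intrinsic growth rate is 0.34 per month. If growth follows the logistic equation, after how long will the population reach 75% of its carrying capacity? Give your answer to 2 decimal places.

12.33 months

A = (K − N₀)/N₀ = (3390 − 147)/147 = 22.061.
Solve 3390/(1 + 22.061·e^(−0.34t)) = 2542.5: 1 + 22.061·e^(−0.34t) = 1.3333, so e^(−0.34t) = 0.0151095.
−0.34·t = ln(0.0151095) = -4.1924, so t = 4.1924/0.34 = 12.331.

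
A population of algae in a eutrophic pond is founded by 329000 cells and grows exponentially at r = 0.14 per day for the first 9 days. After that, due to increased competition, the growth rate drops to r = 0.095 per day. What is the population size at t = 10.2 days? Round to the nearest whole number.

1299920 cells

Phase 1: N(9) = 329000·e^(0.14×9) = 329000·e^1.26 = 1.159864×10^6.
Phase 2 runs for 10.2 − 9 = 1.2 days at r = 0.095.
N(10.2) = 1.159864×10^6·e^(0.095×1.2) = 1.159864×10^6·e^0.114 = 1.29992×10^6.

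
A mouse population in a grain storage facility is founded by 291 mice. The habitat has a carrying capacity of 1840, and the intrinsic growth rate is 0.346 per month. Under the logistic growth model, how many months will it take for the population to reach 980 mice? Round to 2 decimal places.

5.21 months

A = (K − N₀)/N₀ = (1840 − 291)/291 = 5.323.
Solve 1840/(1 + 5.323·e^(−0.346t)) = 980: 1 + 5.323·e^(−0.346t) = 1.8776, so e^(−0.346t) = 0.164859.
−0.346·t = ln(0.164859) = -1.8027, so t = 1.8027/0.346 = 5.21.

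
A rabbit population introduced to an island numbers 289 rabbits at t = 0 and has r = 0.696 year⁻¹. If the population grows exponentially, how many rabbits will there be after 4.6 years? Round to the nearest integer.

N(t) = N₀·e^(rt) = 289 × e^(0.696×4.6) = 289 × e^3.202.
e^3.202 ≈ 24.572, so N ≈ 289 × 24.572 = 7101.25.

7101 rabbits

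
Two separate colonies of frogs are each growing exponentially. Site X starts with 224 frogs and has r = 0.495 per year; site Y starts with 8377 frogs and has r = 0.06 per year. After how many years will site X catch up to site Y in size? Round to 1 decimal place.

8.3 years

Set 224·e^(0.495t) = 8377·e^(0.06t).
e^((0.495 − 0.06)t) = 8377/224 → e^(0.435·t) = 37.397.
0.435·t = ln(37.397) = 3.6216, so t = 3.6216/0.435 = 8.3255.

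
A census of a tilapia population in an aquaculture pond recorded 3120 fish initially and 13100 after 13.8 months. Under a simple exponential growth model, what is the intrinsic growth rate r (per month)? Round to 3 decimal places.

0.104 per month

From N(t) = N₀·e^(rt): e^(r·13.8) = 13100/3120 = 4.1987.
r·13.8 = ln(4.1987) = 1.4348, so r = 1.4348/13.8 = 0.10397.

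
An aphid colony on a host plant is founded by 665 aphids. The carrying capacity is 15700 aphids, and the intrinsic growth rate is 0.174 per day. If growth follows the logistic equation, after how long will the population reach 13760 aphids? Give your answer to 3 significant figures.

A = (K − N₀)/N₀ = (15700 − 665)/665 = 22.609.
Solve 15700/(1 + 22.609·e^(−0.174t)) = 13760: 1 + 22.609·e^(−0.174t) = 1.141, so e^(−0.174t) = 0.00623593.
−0.174·t = ln(0.00623593) = -5.0774, so t = 5.0774/0.174 = 29.181.

29.2 days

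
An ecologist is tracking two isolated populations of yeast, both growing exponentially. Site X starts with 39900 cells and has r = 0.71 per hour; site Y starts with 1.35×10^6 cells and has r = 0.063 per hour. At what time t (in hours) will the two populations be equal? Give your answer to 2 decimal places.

5.44 hours

Set 39900·e^(0.71t) = 1.35×10^6·e^(0.063t).
e^((0.71 − 0.063)t) = 1.35×10^6/39900 → e^(0.647·t) = 33.835.
0.647·t = ln(33.835) = 3.5215, so t = 3.5215/0.647 = 5.4428.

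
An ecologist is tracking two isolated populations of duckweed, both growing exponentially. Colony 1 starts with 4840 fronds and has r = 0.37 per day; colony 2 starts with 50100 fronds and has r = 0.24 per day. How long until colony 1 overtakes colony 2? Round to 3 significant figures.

18.0 days

Set 4840·e^(0.37t) = 50100·e^(0.24t).
e^((0.37 − 0.24)t) = 50100/4840 → e^(0.13·t) = 10.351.
0.13·t = ln(10.351) = 2.3371, so t = 2.3371/0.13 = 17.978.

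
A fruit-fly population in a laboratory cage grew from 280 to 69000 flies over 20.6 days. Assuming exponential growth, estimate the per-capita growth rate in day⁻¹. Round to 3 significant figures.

0.267 per day

From N(t) = N₀·e^(rt): e^(r·20.6) = 69000/280 = 246.43.
r·20.6 = ln(246.43) = 5.5071, so r = 5.5071/20.6 = 0.26733.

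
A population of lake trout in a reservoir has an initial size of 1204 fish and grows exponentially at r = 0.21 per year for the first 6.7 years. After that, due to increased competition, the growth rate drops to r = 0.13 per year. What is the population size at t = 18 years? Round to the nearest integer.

21363 fish

Phase 1: N(6.7) = 1204·e^(0.21×6.7) = 1204·e^1.407 = 4916.76.
Phase 2 runs for 18 − 6.7 = 11.3 years at r = 0.13.
N(18) = 4916.76·e^(0.13×11.3) = 4916.76·e^1.469 = 21362.8.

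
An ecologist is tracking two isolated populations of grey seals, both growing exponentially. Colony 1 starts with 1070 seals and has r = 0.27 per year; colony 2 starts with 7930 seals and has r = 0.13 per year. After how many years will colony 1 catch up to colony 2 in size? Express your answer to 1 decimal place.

14.3 years

Set 1070·e^(0.27t) = 7930·e^(0.13t).
e^((0.27 − 0.13)t) = 7930/1070 → e^(0.14·t) = 7.4112.
0.14·t = ln(7.4112) = 2.003, so t = 2.003/0.14 = 14.307.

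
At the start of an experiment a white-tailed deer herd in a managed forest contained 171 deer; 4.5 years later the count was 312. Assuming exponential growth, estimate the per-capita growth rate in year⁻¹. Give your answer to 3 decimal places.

From N(t) = N₀·e^(rt): e^(r·4.5) = 312/171 = 1.8246.
r·4.5 = ln(1.8246) = 0.60134, so r = 0.60134/4.5 = 0.13363.

0.134 per year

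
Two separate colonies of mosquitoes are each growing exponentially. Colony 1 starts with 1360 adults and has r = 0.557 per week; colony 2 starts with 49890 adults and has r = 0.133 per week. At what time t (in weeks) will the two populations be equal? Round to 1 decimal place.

Set 1360·e^(0.557t) = 49890·e^(0.133t).
e^((0.557 − 0.133)t) = 49890/1360 → e^(0.424·t) = 36.684.
0.424·t = ln(36.684) = 3.6023, so t = 3.6023/0.424 = 8.4961.

8.5 weeks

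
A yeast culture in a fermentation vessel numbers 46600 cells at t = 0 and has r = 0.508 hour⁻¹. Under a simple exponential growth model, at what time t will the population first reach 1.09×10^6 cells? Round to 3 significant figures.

6.21 hours

Set N₀·e^(rt) = 1.09×10^6: e^(0.508·t) = 1.09×10^6/46600 = 23.391.
0.508·t = ln(23.391) = 3.1523, so t = 3.1523/0.508 = 6.2054.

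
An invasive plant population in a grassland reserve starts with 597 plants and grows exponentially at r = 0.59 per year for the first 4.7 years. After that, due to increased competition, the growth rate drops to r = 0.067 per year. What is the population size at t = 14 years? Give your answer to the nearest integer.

17819 plants

Phase 1: N(4.7) = 597·e^(0.59×4.7) = 597·e^2.773 = 9555.93.
Phase 2 runs for 14 − 4.7 = 9.3 years at r = 0.067.
N(14) = 9555.93·e^(0.067×9.3) = 9555.93·e^0.6231 = 17818.9.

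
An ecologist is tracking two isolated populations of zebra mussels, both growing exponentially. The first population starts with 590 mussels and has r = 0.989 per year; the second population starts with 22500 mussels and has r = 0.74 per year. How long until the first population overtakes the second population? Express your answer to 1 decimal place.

Set 590·e^(0.989t) = 22500·e^(0.74t).
e^((0.989 − 0.74)t) = 22500/590 → e^(0.249·t) = 38.136.
0.249·t = ln(38.136) = 3.6411, so t = 3.6411/0.249 = 14.623.

14.6 years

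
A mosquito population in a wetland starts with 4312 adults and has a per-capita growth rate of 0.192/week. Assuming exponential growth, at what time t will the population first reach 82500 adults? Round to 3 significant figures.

15.4 weeks

Set N₀·e^(rt) = 82500: e^(0.192·t) = 82500/4312 = 19.133.
0.192·t = ln(19.133) = 2.9514, so t = 2.9514/0.192 = 15.372.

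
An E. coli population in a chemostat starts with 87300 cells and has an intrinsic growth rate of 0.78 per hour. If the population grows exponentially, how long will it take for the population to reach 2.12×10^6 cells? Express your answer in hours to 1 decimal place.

4.1 hours

Set N₀·e^(rt) = 2.12×10^6: e^(0.78·t) = 2.12×10^6/87300 = 24.284.
0.78·t = ln(24.284) = 3.1898, so t = 3.1898/0.78 = 4.0895.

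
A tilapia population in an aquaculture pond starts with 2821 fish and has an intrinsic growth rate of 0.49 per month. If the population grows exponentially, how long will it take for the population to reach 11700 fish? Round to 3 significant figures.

Set N₀·e^(rt) = 11700: e^(0.49·t) = 11700/2821 = 4.1475.
0.49·t = ln(4.1475) = 1.4225, so t = 1.4225/0.49 = 2.9031.

2.90 months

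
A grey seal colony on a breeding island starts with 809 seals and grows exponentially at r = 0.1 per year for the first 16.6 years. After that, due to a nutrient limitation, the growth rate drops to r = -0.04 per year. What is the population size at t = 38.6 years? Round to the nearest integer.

Phase 1: N(16.6) = 809·e^(0.1×16.6) = 809·e^1.66 = 4254.78.
Phase 2 runs for 38.6 − 16.6 = 22 years at r = -0.04.
N(38.6) = 4254.78·e^(-0.04×22) = 4254.78·e^-0.88 = 1764.81.

1765 seals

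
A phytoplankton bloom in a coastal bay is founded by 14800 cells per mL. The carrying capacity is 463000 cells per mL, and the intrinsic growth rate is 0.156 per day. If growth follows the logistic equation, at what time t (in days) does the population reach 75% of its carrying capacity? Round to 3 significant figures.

A = (K − N₀)/N₀ = (463000 − 14800)/14800 = 30.284.
Solve 463000/(1 + 30.284·e^(−0.156t)) = 347250: 1 + 30.284·e^(−0.156t) = 1.3333, so e^(−0.156t) = 0.011007.
−0.156·t = ln(0.011007) = -4.5092, so t = 4.5092/0.156 = 28.905.

28.9 days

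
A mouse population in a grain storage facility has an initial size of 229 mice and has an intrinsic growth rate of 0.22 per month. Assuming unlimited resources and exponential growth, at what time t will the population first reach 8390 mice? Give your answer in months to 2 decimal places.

16.37 months

Set N₀·e^(rt) = 8390: e^(0.22·t) = 8390/229 = 36.638.
0.22·t = ln(36.638) = 3.6011, so t = 3.6011/0.22 = 16.369.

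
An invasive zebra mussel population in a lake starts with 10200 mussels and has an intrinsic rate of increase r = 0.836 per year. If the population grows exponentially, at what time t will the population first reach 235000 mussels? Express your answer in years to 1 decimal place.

3.8 years

Set N₀·e^(rt) = 235000: e^(0.836·t) = 235000/10200 = 23.039.
0.836·t = ln(23.039) = 3.1372, so t = 3.1372/0.836 = 3.7526.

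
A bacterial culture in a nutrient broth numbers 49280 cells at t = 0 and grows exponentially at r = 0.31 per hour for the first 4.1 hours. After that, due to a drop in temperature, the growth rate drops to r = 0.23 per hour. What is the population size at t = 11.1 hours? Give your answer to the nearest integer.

Phase 1: N(4.1) = 49280·e^(0.31×4.1) = 49280·e^1.271 = 175654.
Phase 2 runs for 11.1 − 4.1 = 7 hours at r = 0.23.
N(11.1) = 175654·e^(0.23×7) = 175654·e^1.61 = 878766.

878766 cells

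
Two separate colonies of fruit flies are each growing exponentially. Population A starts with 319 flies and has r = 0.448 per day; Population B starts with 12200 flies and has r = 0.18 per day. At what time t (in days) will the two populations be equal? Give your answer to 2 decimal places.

13.60 days

Set 319·e^(0.448t) = 12200·e^(0.18t).
e^((0.448 − 0.18)t) = 12200/319 → e^(0.268·t) = 38.245.
0.268·t = ln(38.245) = 3.644, so t = 3.644/0.268 = 13.597.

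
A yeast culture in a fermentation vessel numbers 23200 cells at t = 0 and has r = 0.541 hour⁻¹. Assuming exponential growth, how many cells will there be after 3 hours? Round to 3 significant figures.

118000 cells

N(t) = N₀·e^(rt) = 23200 × e^(0.541×3) = 23200 × e^1.623.
e^1.623 ≈ 5.0683, so N ≈ 23200 × 5.0683 = 117584.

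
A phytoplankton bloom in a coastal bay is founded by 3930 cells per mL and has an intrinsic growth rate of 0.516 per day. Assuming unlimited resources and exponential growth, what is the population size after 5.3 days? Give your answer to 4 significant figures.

N(t) = N₀·e^(rt) = 3930 × e^(0.516×5.3) = 3930 × e^2.735.
e^2.735 ≈ 15.407, so N ≈ 3930 × 15.407 = 60548.2.

60550 cells per mL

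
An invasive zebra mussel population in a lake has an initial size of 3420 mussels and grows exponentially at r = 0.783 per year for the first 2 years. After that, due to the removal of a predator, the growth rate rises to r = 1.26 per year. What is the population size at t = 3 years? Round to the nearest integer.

Phase 1: N(2) = 3420·e^(0.783×2) = 3420·e^1.566 = 16373.1.
Phase 2 runs for 3 − 2 = 1 years at r = 1.26.
N(3) = 16373.1·e^(1.26×1) = 16373.1·e^1.26 = 57722.1.

57722 mussels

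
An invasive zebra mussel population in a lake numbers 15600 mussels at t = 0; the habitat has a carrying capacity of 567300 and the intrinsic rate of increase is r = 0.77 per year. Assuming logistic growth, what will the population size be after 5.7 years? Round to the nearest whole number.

394233 mussels

A = (K − N₀)/N₀ = (567300 − 15600)/15600 = 35.365.
N(t) = K/(1 + A·e^(−rt)) = 567300/(1 + 35.365×e^(−0.77×5.7)).
e^(−4.389) = 0.012413; denominator = 1 + 35.365×0.012413 = 1.439.
N = 567300/1.439 = 394233.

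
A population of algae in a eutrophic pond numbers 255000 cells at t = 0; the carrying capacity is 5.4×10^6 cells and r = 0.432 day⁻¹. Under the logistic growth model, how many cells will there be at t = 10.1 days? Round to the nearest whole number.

4295946 cells

A = (K − N₀)/N₀ = (5.4×10^6 − 255000)/255000 = 20.176.
N(t) = K/(1 + A·e^(−rt)) = 5.4×10^6/(1 + 20.176×e^(−0.432×10.1)).
e^(−4.363) = 0.012738; denominator = 1 + 20.176×0.012738 = 1.257.
N = 5.4×10^6/1.257 = 4.295946×10^6.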